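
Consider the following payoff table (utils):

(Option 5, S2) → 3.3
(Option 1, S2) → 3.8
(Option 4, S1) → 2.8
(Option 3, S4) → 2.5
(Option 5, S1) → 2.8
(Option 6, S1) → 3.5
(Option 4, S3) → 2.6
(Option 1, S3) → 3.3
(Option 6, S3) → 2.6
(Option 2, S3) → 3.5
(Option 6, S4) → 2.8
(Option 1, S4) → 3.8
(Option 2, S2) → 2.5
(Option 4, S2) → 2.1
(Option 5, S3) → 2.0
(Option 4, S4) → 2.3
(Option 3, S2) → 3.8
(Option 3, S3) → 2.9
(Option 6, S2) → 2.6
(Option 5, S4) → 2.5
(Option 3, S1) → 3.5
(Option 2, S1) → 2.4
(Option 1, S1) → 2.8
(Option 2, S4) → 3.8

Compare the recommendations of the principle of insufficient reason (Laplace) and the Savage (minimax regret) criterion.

laplace → Option 1; minimax regret → Option 1 (agree)

Row averages: Option 1=3.425, Option 2=3.05, Option 3=3.175, Option 4=2.45, Option 5=2.65, Option 6=2.875
Highest average = 3.425 → Option 1.
Column bests: S1=3.5, S2=3.8, S3=3.5, S4=3.8.
Option 1 regrets: 0.7, 0.0, 0.2, 0.0 → max 0.7
Option 2 regrets: 1.1, 1.3, 0.0, 0.0 → max 1.3
Option 3 regrets: 0.0, 0.0, 0.6, 1.3 → max 1.3
Option 4 regrets: 0.7, 1.7, 0.9, 1.5 → max 1.7
Option 5 regrets: 0.7, 0.5, 1.5, 1.3 → max 1.5
Option 6 regrets: 0.0, 1.2, 0.9, 1.0 → max 1.2
Smallest max regret = 0.7 → Option 1.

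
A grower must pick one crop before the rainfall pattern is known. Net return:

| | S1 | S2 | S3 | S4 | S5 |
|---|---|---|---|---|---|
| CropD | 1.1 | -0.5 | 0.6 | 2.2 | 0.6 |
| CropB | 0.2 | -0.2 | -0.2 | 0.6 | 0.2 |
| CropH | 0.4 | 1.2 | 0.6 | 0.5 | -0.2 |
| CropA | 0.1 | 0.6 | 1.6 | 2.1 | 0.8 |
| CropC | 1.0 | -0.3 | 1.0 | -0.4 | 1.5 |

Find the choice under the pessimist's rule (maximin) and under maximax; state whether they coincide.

Row minima: CropD=-0.5, CropB=-0.2, CropH=-0.2, CropA=0.1, CropC=-0.4
Best worst-case = 0.1 → CropA.
Row maxima: CropD=2.2, CropB=0.6, CropH=1.2, CropA=2.1, CropC=1.5
Best best-case = 2.2 → CropD.

maximin → CropA; maximax → CropD (disagree)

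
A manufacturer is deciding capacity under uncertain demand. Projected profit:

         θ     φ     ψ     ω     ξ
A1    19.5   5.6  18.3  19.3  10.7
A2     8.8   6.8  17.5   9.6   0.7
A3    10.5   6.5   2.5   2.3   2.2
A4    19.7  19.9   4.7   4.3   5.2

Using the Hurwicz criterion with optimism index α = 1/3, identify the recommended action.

A1

A1: 1/3·19.5 + 2/3·5.6 = 307/30
A2: 1/3·17.5 + 2/3·0.7 = 6.3
A3: 1/3·10.5 + 2/3·2.2 = 149/30
A4: 1/3·19.9 + 2/3·4.3 = 9.5
Highest Hurwicz score = 307/30 → A1.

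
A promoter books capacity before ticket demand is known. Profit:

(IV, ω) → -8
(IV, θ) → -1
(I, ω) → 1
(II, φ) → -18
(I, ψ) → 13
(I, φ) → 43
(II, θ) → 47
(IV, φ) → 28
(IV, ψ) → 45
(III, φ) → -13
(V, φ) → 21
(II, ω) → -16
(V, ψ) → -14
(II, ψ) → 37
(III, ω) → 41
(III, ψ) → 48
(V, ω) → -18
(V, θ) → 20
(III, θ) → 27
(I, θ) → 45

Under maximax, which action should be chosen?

III

Row maxima: I=45, II=47, III=48, IV=45, V=21
Best best-case = 48 → III.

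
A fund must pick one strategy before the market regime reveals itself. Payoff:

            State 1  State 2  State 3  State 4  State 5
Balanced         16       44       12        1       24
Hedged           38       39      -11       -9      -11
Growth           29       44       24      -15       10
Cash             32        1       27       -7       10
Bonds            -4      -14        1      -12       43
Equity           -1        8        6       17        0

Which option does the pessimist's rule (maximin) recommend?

Row minima: Balanced=1, Hedged=-11, Growth=-15, Cash=-7, Bonds=-14, Equity=-1
Best worst-case = 1 → Balanced.

Balanced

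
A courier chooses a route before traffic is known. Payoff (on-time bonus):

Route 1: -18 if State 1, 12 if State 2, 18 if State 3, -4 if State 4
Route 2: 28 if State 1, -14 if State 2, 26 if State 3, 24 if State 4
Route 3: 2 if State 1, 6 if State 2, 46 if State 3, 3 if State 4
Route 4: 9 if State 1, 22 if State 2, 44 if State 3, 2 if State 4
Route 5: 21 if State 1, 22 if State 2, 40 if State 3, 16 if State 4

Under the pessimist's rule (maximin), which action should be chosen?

Route 5

Row minima: Route 1=-18, Route 2=-14, Route 3=2, Route 4=2, Route 5=16
Best worst-case = 16 → Route 5.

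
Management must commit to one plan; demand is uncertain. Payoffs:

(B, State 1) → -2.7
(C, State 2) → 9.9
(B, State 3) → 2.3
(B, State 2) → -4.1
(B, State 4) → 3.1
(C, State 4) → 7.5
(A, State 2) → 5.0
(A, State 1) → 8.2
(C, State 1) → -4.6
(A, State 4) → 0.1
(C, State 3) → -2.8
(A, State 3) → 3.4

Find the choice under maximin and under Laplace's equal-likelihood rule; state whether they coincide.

Row minima: A=0.1, B=-4.1, C=-4.6
Best worst-case = 0.1 → A.
Row averages: A=4.175, B=-0.35, C=2.5
Highest average = 4.175 → A.

maximin → A; laplace → A (agree)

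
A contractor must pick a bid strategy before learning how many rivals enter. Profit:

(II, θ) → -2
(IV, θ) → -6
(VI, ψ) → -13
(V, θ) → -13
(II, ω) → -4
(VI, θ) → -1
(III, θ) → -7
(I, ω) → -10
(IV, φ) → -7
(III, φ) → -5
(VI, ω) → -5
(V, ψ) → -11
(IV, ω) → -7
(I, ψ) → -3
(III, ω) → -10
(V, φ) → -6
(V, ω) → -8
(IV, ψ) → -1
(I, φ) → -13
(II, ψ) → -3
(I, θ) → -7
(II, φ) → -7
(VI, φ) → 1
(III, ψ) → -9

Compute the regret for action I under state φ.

14

Best payoff under φ is 1.
Regret = 1 − (-13) = 14.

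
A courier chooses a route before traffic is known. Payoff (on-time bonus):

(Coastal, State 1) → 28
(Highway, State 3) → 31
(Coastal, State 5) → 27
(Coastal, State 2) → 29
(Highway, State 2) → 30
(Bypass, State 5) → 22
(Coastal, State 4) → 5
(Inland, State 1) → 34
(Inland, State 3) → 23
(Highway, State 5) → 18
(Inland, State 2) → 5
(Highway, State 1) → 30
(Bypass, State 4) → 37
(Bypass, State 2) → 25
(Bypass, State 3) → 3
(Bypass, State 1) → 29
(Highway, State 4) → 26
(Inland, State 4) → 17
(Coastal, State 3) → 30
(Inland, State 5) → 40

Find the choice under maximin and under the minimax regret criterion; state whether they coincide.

maximin → Highway; minimax regret → Highway (agree)

Row minima: Highway=18, Bypass=3, Coastal=5, Inland=5
Best worst-case = 18 → Highway.
Column bests: State 1=34, State 2=30, State 3=31, State 4=37, State 5=40.
Highway regrets: 4, 0, 0, 11, 22 → max 22
Bypass regrets: 5, 5, 28, 0, 18 → max 28
Coastal regrets: 6, 1, 1, 32, 13 → max 32
Inland regrets: 0, 25, 8, 20, 0 → max 25
Smallest max regret = 22 → Highway.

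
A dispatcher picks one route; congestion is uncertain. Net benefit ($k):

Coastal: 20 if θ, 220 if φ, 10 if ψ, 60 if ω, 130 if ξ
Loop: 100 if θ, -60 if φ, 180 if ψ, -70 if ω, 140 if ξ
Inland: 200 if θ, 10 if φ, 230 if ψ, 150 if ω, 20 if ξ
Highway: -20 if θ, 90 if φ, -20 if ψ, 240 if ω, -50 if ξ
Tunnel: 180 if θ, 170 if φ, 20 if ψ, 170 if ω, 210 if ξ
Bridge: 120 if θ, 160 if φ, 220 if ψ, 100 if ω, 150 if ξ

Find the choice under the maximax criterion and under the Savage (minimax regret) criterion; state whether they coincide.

Row maxima: Coastal=220, Loop=180, Inland=230, Highway=240, Tunnel=210, Bridge=220
Best best-case = 240 → Highway.
Column bests: θ=200, φ=220, ψ=230, ω=240, ξ=210.
Coastal regrets: 180, 0, 220, 180, 80 → max 220
Loop regrets: 100, 280, 50, 310, 70 → max 310
Inland regrets: 0, 210, 0, 90, 190 → max 210
Highway regrets: 220, 130, 250, 0, 260 → max 260
Tunnel regrets: 20, 50, 210, 70, 0 → max 210
Bridge regrets: 80, 60, 10, 140, 60 → max 140
Smallest max regret = 140 → Bridge.

maximax → Highway; minimax regret → Bridge (disagree)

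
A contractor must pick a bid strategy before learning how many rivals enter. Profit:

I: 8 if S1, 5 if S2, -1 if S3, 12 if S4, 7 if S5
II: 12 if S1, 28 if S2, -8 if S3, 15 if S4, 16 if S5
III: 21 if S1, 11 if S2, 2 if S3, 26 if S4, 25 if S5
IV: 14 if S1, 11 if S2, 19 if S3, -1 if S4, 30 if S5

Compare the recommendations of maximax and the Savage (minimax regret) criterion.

maximax → IV; minimax regret → III (disagree)

Row maxima: I=12, II=28, III=26, IV=30
Best best-case = 30 → IV.
Column bests: S1=21, S2=28, S3=19, S4=26, S5=30.
I regrets: 13, 23, 20, 14, 23 → max 23
II regrets: 9, 0, 27, 11, 14 → max 27
III regrets: 0, 17, 17, 0, 5 → max 17
IV regrets: 7, 17, 0, 27, 0 → max 27
Smallest max regret = 17 → III.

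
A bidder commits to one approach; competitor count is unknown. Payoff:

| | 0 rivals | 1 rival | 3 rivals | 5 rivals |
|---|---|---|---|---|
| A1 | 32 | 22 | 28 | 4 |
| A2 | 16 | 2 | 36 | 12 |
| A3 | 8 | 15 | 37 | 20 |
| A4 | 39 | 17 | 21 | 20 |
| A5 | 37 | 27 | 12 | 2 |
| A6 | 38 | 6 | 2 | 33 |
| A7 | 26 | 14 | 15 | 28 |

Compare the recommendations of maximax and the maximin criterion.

Row maxima: A1=32, A2=36, A3=37, A4=39, A5=37, A6=38, A7=28
Best best-case = 39 → A4.
Row minima: A1=4, A2=2, A3=8, A4=17, A5=2, A6=2, A7=14
Best worst-case = 17 → A4.

maximax → A4; maximin → A4 (agree)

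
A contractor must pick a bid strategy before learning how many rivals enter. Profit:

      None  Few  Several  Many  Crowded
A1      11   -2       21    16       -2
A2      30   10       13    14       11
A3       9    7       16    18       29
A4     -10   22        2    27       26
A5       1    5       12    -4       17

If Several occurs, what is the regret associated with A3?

5

Best payoff under Several is 21.
Regret = 21 − 16 = 5.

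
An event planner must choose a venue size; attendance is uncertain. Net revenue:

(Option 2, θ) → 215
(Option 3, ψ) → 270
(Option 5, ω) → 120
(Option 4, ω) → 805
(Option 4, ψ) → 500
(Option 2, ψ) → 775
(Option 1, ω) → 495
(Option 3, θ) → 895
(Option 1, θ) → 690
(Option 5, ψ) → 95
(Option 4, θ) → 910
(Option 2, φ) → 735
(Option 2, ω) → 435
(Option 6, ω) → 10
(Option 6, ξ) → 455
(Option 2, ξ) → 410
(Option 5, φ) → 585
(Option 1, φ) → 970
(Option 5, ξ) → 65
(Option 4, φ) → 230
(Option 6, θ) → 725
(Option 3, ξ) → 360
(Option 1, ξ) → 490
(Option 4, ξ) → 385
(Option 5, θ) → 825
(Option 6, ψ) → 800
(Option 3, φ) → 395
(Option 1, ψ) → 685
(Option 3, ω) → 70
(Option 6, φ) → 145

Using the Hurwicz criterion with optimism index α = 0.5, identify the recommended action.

Option 1: 0.5·970 + 0.5·490 = 730
Option 2: 0.5·775 + 0.5·215 = 495
Option 3: 0.5·895 + 0.5·70 = 482.5
Option 4: 0.5·910 + 0.5·230 = 570
Option 5: 0.5·825 + 0.5·65 = 445
Option 6: 0.5·800 + 0.5·10 = 405
Highest Hurwicz score = 730 → Option 1.

Option 1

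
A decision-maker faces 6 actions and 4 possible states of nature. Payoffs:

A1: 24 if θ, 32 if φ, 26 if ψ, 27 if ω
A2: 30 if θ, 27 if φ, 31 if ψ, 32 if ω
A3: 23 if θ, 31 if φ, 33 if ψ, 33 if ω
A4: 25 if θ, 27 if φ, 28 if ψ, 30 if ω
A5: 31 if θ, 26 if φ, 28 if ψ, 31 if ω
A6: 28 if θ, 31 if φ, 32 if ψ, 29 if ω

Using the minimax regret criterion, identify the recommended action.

Column bests: θ=31, φ=32, ψ=33, ω=33.
A1 regrets: 7, 0, 7, 6 → max 7
A2 regrets: 1, 5, 2, 1 → max 5
A3 regrets: 8, 1, 0, 0 → max 8
A4 regrets: 6, 5, 5, 3 → max 6
A5 regrets: 0, 6, 5, 2 → max 6
A6 regrets: 3, 1, 1, 4 → max 4
Smallest max regret = 4 → A6.

A6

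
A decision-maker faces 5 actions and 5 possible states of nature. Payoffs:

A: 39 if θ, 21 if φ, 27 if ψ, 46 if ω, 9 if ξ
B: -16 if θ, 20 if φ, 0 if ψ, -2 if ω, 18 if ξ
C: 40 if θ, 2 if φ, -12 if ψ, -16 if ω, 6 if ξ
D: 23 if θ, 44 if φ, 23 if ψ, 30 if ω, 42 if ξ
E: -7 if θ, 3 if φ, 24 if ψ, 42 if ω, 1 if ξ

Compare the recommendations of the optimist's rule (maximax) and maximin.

Row maxima: A=46, B=20, C=40, D=44, E=42
Best best-case = 46 → A.
Row minima: A=9, B=-16, C=-16, D=23, E=-7
Best worst-case = 23 → D.

maximax → A; maximin → D (disagree)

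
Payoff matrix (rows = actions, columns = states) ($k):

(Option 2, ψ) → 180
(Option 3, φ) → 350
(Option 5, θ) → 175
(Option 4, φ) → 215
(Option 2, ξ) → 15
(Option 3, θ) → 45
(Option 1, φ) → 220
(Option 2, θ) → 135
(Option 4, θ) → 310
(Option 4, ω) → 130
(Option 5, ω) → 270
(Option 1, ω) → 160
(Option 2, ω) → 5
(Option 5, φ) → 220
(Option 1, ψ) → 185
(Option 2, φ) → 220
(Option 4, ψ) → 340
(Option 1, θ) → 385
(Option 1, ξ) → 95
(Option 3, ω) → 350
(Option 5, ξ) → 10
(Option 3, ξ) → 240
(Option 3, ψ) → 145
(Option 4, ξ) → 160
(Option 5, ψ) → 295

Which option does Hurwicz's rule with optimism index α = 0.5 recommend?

Option 1: 0.5·385 + 0.5·95 = 240
Option 2: 0.5·220 + 0.5·5 = 112.5
Option 3: 0.5·350 + 0.5·45 = 197.5
Option 4: 0.5·340 + 0.5·130 = 235
Option 5: 0.5·295 + 0.5·10 = 152.5
Highest Hurwicz score = 240 → Option 1.

Option 1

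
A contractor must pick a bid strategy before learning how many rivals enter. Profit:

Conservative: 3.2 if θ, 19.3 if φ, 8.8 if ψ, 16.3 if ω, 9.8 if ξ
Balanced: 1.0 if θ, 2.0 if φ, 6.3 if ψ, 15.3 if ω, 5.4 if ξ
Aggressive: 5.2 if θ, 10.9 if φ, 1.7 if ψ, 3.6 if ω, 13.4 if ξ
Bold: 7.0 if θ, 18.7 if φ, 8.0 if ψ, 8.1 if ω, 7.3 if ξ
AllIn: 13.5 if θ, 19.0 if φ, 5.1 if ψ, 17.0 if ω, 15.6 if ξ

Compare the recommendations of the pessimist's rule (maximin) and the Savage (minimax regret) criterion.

maximin → Bold; minimax regret → AllIn (disagree)

Row minima: Conservative=3.2, Balanced=1.0, Aggressive=1.7, Bold=7.0, AllIn=5.1
Best worst-case = 7.0 → Bold.
Column bests: θ=13.5, φ=19.3, ψ=8.8, ω=17.0, ξ=15.6.
Conservative regrets: 10.3, 0.0, 0.0, 0.7, 5.8 → max 10.3
Balanced regrets: 12.5, 17.3, 2.5, 1.7, 10.2 → max 17.3
Aggressive regrets: 8.3, 8.4, 7.1, 13.4, 2.2 → max 13.4
Bold regrets: 6.5, 0.6, 0.8, 8.9, 8.3 → max 8.9
AllIn regrets: 0.0, 0.3, 3.7, 0.0, 0.0 → max 3.7
Smallest max regret = 3.7 → AllIn.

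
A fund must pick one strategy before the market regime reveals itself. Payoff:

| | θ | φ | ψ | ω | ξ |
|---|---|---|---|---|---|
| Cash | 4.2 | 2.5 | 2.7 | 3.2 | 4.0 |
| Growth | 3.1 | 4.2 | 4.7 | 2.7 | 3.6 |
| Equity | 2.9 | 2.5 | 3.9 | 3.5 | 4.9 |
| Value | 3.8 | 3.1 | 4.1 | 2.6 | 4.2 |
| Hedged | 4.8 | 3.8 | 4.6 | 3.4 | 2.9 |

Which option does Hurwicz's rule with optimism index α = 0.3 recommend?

Cash: 0.3·4.2 + 0.7·2.5 = 3.01
Growth: 0.3·4.7 + 0.7·2.7 = 3.3
Equity: 0.3·4.9 + 0.7·2.5 = 3.22
Value: 0.3·4.2 + 0.7·2.6 = 3.08
Hedged: 0.3·4.8 + 0.7·2.9 = 3.47
Highest Hurwicz score = 3.47 → Hedged.

Hedged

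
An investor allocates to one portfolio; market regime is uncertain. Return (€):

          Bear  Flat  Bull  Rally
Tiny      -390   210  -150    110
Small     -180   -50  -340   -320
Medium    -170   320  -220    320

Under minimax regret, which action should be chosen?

Medium

Column bests: Bear=-170, Flat=320, Bull=-150, Rally=320.
Tiny regrets: 220, 110, 0, 210 → max 220
Small regrets: 10, 370, 190, 640 → max 640
Medium regrets: 0, 0, 70, 0 → max 70
Smallest max regret = 70 → Medium.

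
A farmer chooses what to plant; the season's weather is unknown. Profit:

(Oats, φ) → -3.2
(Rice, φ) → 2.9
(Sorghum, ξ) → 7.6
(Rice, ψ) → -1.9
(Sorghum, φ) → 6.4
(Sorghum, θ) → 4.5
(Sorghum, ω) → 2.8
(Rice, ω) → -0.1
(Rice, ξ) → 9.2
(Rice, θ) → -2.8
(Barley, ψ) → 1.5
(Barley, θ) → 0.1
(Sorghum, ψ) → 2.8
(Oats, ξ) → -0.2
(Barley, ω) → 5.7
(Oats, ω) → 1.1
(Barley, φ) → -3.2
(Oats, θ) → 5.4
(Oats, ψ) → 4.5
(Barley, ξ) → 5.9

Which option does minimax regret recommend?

Sorghum

Column bests: θ=5.4, φ=6.4, ψ=4.5, ω=5.7, ξ=9.2.
Sorghum regrets: 0.9, 0.0, 1.7, 2.9, 1.6 → max 2.9
Rice regrets: 8.2, 3.5, 6.4, 5.8, 0.0 → max 8.2
Oats regrets: 0.0, 9.6, 0.0, 4.6, 9.4 → max 9.6
Barley regrets: 5.3, 9.6, 3.0, 0.0, 3.3 → max 9.6
Smallest max regret = 2.9 → Sorghum.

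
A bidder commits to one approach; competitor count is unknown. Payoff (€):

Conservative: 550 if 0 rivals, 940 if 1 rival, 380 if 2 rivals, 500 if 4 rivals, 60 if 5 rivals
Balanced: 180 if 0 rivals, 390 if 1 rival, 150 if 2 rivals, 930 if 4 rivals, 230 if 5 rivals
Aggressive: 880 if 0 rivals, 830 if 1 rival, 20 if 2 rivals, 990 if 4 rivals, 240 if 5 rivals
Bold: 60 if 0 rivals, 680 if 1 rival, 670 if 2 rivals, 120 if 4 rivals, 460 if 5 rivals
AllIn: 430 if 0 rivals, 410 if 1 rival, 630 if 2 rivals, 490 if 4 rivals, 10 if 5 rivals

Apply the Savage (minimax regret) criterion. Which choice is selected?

Conservative

Column bests: 0 rivals=880, 1 rival=940, 2 rivals=670, 4 rivals=990, 5 rivals=460.
Conservative regrets: 330, 0, 290, 490, 400 → max 490
Balanced regrets: 700, 550, 520, 60, 230 → max 700
Aggressive regrets: 0, 110, 650, 0, 220 → max 650
Bold regrets: 820, 260, 0, 870, 0 → max 870
AllIn regrets: 450, 530, 40, 500, 450 → max 530
Smallest max regret = 490 → Conservative.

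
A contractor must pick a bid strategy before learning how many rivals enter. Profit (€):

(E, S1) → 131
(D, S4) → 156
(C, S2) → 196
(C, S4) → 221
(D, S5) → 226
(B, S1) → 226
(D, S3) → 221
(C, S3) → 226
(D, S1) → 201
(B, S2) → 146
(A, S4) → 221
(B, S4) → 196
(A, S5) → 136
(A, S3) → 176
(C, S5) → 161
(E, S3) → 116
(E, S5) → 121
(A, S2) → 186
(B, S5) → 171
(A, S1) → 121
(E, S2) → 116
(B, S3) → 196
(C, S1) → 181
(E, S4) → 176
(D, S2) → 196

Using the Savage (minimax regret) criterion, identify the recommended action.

B

Column bests: S1=226, S2=196, S3=226, S4=221, S5=226.
A regrets: 105, 10, 50, 0, 90 → max 105
B regrets: 0, 50, 30, 25, 55 → max 55
C regrets: 45, 0, 0, 0, 65 → max 65
D regrets: 25, 0, 5, 65, 0 → max 65
E regrets: 95, 80, 110, 45, 105 → max 110
Smallest max regret = 55 → B.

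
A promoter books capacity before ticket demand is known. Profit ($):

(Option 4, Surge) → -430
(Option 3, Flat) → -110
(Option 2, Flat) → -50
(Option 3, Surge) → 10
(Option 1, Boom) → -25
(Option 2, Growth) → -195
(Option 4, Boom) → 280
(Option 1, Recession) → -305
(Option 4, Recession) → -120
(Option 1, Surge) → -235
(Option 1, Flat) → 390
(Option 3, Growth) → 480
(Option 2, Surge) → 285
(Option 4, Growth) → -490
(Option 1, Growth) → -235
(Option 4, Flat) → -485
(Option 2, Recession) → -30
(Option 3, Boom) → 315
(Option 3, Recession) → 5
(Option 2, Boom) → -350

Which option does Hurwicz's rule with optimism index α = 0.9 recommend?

Option 3

Option 1: 0.9·390 + 0.1·(-305) = 320.5
Option 2: 0.9·285 + 0.1·(-350) = 221.5
Option 3: 0.9·480 + 0.1·(-110) = 421
Option 4: 0.9·280 + 0.1·(-490) = 203
Highest Hurwicz score = 421 → Option 3.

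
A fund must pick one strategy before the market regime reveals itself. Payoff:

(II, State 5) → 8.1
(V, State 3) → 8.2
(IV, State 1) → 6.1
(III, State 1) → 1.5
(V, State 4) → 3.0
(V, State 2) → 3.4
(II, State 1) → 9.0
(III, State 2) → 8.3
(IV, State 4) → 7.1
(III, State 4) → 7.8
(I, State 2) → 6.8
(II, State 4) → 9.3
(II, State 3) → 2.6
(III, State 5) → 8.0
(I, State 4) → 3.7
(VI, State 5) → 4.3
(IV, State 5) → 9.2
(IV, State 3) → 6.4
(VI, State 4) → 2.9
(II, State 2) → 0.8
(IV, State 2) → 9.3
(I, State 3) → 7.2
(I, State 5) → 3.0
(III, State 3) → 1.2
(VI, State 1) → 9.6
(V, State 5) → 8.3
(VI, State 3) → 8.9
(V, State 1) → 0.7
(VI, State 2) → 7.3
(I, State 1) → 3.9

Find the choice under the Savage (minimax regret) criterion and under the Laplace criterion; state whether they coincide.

Column bests: State 1=9.6, State 2=9.3, State 3=8.9, State 4=9.3, State 5=9.2.
I regrets: 5.7, 2.5, 1.7, 5.6, 6.2 → max 6.2
II regrets: 0.6, 8.5, 6.3, 0.0, 1.1 → max 8.5
III regrets: 8.1, 1.0, 7.7, 1.5, 1.2 → max 8.1
IV regrets: 3.5, 0.0, 2.5, 2.2, 0.0 → max 3.5
V regrets: 8.9, 5.9, 0.7, 6.3, 0.9 → max 8.9
VI regrets: 0.0, 2.0, 0.0, 6.4, 4.9 → max 6.4
Smallest max regret = 3.5 → IV.
Row averages: I=4.92, II=5.96, III=5.36, IV=7.62, V=4.72, VI=6.6
Highest average = 7.62 → IV.

minimax regret → IV; laplace → IV (agree)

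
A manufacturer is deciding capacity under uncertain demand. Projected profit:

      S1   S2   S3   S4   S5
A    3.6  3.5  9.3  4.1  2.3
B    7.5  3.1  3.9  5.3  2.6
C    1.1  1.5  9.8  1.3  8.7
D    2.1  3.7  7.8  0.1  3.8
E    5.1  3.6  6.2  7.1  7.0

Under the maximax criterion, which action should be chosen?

Row maxima: A=9.3, B=7.5, C=9.8, D=7.8, E=7.1
Best best-case = 9.8 → C.

C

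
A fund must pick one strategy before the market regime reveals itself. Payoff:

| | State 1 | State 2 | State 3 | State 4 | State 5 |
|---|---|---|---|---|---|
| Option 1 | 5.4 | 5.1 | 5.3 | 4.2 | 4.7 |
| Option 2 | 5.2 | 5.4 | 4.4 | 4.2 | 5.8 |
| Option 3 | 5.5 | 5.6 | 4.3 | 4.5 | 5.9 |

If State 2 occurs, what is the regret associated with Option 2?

Best payoff under State 2 is 5.6.
Regret = 5.6 − 5.4 = 0.2.

0.2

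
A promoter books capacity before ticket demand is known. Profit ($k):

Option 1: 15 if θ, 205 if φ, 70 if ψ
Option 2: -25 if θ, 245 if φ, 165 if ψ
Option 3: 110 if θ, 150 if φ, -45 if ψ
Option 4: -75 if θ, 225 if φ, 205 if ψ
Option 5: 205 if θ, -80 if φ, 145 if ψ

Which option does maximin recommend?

Row minima: Option 1=15, Option 2=-25, Option 3=-45, Option 4=-75, Option 5=-80
Best worst-case = 15 → Option 1.

Option 1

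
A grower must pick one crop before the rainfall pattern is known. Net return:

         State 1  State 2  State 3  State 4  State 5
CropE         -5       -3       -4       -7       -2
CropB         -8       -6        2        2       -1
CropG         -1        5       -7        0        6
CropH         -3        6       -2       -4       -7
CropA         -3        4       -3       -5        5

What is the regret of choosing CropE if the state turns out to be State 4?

9

Best payoff under State 4 is 2.
Regret = 2 − (-7) = 9.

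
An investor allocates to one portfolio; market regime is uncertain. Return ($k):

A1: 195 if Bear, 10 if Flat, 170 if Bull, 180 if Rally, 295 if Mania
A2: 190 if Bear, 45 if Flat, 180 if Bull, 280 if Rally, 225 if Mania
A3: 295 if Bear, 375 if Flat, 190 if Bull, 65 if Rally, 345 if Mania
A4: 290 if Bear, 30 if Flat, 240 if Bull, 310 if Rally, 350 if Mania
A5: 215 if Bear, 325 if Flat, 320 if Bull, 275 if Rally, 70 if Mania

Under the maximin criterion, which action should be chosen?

A5

Row minima: A1=10, A2=45, A3=65, A4=30, A5=70
Best worst-case = 70 → A5.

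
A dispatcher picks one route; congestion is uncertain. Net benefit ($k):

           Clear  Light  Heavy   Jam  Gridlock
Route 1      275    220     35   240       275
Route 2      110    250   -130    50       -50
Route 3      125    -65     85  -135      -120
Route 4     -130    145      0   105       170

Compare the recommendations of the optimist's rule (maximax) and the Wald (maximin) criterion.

Row maxima: Route 1=275, Route 2=250, Route 3=125, Route 4=170
Best best-case = 275 → Route 1.
Row minima: Route 1=35, Route 2=-130, Route 3=-135, Route 4=-130
Best worst-case = 35 → Route 1.

maximax → Route 1; maximin → Route 1 (agree)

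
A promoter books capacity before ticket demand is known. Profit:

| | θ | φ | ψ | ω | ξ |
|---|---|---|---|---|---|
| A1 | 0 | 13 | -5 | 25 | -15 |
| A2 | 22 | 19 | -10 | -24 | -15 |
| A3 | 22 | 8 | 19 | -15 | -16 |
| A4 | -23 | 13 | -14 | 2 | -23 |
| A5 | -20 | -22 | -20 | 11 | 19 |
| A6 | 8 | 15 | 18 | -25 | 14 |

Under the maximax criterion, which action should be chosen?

A1

Row maxima: A1=25, A2=22, A3=22, A4=13, A5=19, A6=18
Best best-case = 25 → A1.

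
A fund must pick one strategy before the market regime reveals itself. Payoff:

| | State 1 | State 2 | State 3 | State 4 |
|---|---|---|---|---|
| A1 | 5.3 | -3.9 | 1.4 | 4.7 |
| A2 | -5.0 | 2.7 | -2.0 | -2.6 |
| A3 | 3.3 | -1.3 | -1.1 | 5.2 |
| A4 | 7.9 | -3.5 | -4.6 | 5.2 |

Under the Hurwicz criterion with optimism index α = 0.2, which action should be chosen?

A3

A1: 0.2·5.3 + 0.8·(-3.9) = -2.06
A2: 0.2·2.7 + 0.8·(-5.0) = -3.46
A3: 0.2·5.2 + 0.8·(-1.3) = 0
A4: 0.2·7.9 + 0.8·(-4.6) = -2.1
Highest Hurwicz score = 0 → A3.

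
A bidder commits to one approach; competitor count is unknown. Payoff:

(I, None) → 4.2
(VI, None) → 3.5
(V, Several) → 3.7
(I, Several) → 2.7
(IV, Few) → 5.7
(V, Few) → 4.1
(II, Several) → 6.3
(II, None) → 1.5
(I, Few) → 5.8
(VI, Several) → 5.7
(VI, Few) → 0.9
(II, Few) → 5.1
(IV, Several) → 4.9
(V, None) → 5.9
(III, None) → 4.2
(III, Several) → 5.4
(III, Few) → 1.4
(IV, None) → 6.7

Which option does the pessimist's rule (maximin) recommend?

Row minima: I=2.7, II=1.5, III=1.4, IV=4.9, V=3.7, VI=0.9
Best worst-case = 4.9 → IV.

IV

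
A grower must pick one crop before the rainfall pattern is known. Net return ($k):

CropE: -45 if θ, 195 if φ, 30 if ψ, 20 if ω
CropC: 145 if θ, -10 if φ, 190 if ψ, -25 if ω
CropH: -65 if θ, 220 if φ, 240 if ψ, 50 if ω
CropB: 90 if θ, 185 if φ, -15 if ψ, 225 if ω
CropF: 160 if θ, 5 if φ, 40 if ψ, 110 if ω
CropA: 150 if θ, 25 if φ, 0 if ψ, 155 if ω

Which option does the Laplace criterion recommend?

CropB

Row averages: CropE=50, CropC=75, CropH=111.25, CropB=121.25, CropF=78.75, CropA=82.5
Highest average = 121.25 → CropB.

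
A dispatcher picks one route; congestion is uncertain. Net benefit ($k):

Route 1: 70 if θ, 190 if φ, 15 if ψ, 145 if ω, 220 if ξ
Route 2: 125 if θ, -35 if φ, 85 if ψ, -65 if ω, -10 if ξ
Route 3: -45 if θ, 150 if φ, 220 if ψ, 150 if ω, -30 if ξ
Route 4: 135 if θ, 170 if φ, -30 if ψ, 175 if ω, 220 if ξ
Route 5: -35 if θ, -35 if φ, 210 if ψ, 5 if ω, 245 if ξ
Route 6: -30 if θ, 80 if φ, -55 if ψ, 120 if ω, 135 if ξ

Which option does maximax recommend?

Route 5

Row maxima: Route 1=220, Route 2=125, Route 3=220, Route 4=220, Route 5=245, Route 6=135
Best best-case = 245 → Route 5.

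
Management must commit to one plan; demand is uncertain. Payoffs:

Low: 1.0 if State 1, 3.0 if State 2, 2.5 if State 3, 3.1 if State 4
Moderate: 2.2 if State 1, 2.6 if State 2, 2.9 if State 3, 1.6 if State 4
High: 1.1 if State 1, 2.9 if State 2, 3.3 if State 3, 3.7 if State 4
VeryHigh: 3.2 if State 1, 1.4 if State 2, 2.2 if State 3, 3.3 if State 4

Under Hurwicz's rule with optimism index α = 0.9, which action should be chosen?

High

Low: 0.9·3.1 + 0.1·1.0 = 2.89
Moderate: 0.9·2.9 + 0.1·1.6 = 2.77
High: 0.9·3.7 + 0.1·1.1 = 3.44
VeryHigh: 0.9·3.3 + 0.1·1.4 = 3.11
Highest Hurwicz score = 3.44 → High.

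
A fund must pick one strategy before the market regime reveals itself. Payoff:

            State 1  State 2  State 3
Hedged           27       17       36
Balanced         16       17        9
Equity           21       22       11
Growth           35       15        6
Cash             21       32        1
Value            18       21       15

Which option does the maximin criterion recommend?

Hedged

Row minima: Hedged=17, Balanced=9, Equity=11, Growth=6, Cash=1, Value=15
Best worst-case = 17 → Hedged.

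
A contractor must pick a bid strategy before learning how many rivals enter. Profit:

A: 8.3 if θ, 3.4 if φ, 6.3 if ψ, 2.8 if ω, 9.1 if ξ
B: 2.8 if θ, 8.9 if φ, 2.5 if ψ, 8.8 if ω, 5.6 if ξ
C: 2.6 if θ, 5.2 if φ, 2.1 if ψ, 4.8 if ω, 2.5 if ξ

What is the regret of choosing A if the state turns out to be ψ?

Best payoff under ψ is 6.3.
Regret = 6.3 − 6.3 = 0.0.

0.0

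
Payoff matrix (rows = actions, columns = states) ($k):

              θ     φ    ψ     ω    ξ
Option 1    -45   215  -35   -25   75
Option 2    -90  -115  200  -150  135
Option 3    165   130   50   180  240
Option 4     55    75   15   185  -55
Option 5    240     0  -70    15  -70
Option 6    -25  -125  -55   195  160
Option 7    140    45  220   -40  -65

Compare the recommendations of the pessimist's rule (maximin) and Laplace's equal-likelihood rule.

Row minima: Option 1=-45, Option 2=-150, Option 3=50, Option 4=-55, Option 5=-70, Option 6=-125, Option 7=-65
Best worst-case = 50 → Option 3.
Row averages: Option 1=37, Option 2=-4, Option 3=153, Option 4=55, Option 5=23, Option 6=30, Option 7=60
Highest average = 153 → Option 3.

maximin → Option 3; laplace → Option 3 (agree)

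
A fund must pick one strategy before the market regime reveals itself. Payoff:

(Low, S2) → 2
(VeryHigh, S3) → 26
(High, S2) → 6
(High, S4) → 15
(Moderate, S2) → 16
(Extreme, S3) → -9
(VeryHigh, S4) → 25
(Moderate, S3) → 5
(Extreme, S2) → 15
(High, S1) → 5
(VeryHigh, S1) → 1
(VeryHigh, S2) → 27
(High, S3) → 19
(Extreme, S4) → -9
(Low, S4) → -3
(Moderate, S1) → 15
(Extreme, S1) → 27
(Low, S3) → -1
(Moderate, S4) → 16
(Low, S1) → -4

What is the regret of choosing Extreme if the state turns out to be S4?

Best payoff under S4 is 25.
Regret = 25 − (-9) = 34.

34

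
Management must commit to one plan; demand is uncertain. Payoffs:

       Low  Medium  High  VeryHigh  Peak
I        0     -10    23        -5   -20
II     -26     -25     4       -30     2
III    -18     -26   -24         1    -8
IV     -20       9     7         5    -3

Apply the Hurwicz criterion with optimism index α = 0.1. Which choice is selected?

I: 0.1·23 + 0.9·(-20) = -15.7
II: 0.1·4 + 0.9·(-30) = -26.6
III: 0.1·1 + 0.9·(-26) = -23.3
IV: 0.1·9 + 0.9·(-20) = -17.1
Highest Hurwicz score = -15.7 → I.

I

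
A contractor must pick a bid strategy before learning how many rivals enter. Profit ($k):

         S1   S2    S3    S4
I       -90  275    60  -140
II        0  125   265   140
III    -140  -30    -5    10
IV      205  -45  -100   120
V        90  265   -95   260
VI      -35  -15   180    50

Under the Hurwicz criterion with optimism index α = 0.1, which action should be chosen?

II

I: 0.1·275 + 0.9·(-140) = -98.5
II: 0.1·265 + 0.9·0 = 26.5
III: 0.1·10 + 0.9·(-140) = -125
IV: 0.1·205 + 0.9·(-100) = -69.5
V: 0.1·265 + 0.9·(-95) = -59
VI: 0.1·180 + 0.9·(-35) = -13.5
Highest Hurwicz score = 26.5 → II.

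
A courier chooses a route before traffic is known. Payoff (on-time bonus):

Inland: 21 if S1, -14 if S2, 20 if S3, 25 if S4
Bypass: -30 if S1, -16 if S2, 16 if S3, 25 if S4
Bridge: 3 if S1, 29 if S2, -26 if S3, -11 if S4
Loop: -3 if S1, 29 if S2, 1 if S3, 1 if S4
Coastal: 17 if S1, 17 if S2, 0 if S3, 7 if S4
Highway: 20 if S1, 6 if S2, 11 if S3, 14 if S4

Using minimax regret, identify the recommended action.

Column bests: S1=21, S2=29, S3=20, S4=25.
Inland regrets: 0, 43, 0, 0 → max 43
Bypass regrets: 51, 45, 4, 0 → max 51
Bridge regrets: 18, 0, 46, 36 → max 46
Loop regrets: 24, 0, 19, 24 → max 24
Coastal regrets: 4, 12, 20, 18 → max 20
Highway regrets: 1, 23, 9, 11 → max 23
Smallest max regret = 20 → Coastal.

Coastal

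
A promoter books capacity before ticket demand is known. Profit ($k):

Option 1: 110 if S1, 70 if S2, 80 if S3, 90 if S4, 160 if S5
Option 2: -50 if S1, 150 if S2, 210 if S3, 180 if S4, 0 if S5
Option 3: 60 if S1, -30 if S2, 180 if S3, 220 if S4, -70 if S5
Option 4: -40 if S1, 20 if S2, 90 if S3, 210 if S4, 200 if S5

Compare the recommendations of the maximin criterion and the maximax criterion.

Row minima: Option 1=70, Option 2=-50, Option 3=-70, Option 4=-40
Best worst-case = 70 → Option 1.
Row maxima: Option 1=160, Option 2=210, Option 3=220, Option 4=210
Best best-case = 220 → Option 3.

maximin → Option 1; maximax → Option 3 (disagree)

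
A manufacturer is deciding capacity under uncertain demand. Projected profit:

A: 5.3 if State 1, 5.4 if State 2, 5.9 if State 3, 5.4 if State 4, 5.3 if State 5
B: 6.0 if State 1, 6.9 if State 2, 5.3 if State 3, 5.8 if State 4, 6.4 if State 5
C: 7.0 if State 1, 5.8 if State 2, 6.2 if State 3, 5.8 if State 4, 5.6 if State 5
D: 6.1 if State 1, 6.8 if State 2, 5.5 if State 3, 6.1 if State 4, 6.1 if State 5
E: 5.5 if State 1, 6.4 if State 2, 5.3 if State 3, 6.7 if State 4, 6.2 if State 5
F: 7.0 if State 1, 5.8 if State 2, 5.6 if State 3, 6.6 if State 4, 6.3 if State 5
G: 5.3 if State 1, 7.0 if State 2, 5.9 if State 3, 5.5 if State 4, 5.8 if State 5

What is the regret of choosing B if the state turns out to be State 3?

0.9

Best payoff under State 3 is 6.2.
Regret = 6.2 − 5.3 = 0.9.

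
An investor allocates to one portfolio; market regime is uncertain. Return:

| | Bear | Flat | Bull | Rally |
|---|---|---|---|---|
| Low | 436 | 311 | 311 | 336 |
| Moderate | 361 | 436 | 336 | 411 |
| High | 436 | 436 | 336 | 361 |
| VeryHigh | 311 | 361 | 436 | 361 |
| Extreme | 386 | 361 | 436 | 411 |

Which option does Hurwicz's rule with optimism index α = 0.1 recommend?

Low: 0.1·436 + 0.9·311 = 323.5
Moderate: 0.1·436 + 0.9·336 = 346
High: 0.1·436 + 0.9·336 = 346
VeryHigh: 0.1·436 + 0.9·311 = 323.5
Extreme: 0.1·436 + 0.9·361 = 368.5
Highest Hurwicz score = 368.5 → Extreme.

Extreme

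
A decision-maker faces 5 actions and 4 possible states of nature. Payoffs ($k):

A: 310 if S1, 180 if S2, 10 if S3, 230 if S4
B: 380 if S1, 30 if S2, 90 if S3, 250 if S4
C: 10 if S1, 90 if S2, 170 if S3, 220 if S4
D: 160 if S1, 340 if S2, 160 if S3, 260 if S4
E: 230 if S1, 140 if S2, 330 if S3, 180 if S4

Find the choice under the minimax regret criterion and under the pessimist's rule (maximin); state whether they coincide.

Column bests: S1=380, S2=340, S3=330, S4=260.
A regrets: 70, 160, 320, 30 → max 320
B regrets: 0, 310, 240, 10 → max 310
C regrets: 370, 250, 160, 40 → max 370
D regrets: 220, 0, 170, 0 → max 220
E regrets: 150, 200, 0, 80 → max 200
Smallest max regret = 200 → E.
Row minima: A=10, B=30, C=10, D=160, E=140
Best worst-case = 160 → D.

minimax regret → E; maximin → D (disagree)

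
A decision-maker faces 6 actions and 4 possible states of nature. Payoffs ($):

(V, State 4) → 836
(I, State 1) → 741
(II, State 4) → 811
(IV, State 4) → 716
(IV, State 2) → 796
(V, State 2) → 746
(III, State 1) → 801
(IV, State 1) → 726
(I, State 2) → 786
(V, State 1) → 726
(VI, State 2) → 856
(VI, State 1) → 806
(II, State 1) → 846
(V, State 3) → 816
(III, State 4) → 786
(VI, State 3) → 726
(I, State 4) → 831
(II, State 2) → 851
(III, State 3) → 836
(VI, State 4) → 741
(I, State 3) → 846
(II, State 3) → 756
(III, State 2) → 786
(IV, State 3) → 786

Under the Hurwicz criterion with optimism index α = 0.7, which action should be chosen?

I: 0.7·846 + 0.3·741 = 814.5
II: 0.7·851 + 0.3·756 = 822.5
III: 0.7·836 + 0.3·786 = 821
IV: 0.7·796 + 0.3·716 = 772
V: 0.7·836 + 0.3·726 = 803
VI: 0.7·856 + 0.3·726 = 817
Highest Hurwicz score = 822.5 → II.

II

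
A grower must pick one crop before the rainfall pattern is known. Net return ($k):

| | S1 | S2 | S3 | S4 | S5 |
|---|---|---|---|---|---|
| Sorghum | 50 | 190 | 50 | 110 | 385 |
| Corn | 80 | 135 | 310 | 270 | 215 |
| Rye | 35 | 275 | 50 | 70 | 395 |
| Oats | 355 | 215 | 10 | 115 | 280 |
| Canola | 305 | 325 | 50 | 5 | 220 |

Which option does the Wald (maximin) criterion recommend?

Corn

Row minima: Sorghum=50, Corn=80, Rye=35, Oats=10, Canola=5
Best worst-case = 80 → Corn.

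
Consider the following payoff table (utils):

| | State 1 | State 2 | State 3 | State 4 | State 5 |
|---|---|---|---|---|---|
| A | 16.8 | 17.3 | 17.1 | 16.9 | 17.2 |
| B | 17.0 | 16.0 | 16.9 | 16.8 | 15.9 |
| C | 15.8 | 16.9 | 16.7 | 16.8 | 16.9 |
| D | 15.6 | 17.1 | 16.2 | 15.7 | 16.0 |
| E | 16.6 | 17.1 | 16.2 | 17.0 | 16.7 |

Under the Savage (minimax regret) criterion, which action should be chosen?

Column bests: State 1=17.0, State 2=17.3, State 3=17.1, State 4=17.0, State 5=17.2.
A regrets: 0.2, 0.0, 0.0, 0.1, 0.0 → max 0.2
B regrets: 0.0, 1.3, 0.2, 0.2, 1.3 → max 1.3
C regrets: 1.2, 0.4, 0.4, 0.2, 0.3 → max 1.2
D regrets: 1.4, 0.2, 0.9, 1.3, 1.2 → max 1.4
E regrets: 0.4, 0.2, 0.9, 0.0, 0.5 → max 0.9
Smallest max regret = 0.2 → A.

A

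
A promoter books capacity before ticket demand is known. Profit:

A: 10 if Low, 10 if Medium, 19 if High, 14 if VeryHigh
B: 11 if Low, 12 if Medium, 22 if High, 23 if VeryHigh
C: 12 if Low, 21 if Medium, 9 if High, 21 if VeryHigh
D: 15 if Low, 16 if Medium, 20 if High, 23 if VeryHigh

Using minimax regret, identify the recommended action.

Column bests: Low=15, Medium=21, High=22, VeryHigh=23.
A regrets: 5, 11, 3, 9 → max 11
B regrets: 4, 9, 0, 0 → max 9
C regrets: 3, 0, 13, 2 → max 13
D regrets: 0, 5, 2, 0 → max 5
Smallest max regret = 5 → D.

D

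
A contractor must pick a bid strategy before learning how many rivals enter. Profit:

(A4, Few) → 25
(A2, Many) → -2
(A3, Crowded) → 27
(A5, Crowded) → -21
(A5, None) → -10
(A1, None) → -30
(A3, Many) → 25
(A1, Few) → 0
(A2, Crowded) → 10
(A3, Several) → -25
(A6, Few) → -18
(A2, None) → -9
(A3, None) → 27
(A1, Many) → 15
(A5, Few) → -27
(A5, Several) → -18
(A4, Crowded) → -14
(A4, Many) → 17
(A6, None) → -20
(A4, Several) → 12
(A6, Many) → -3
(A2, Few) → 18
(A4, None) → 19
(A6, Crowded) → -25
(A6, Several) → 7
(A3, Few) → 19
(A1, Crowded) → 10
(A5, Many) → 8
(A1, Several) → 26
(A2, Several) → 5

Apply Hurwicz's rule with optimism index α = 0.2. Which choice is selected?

A2

A1: 0.2·26 + 0.8·(-30) = -18.8
A2: 0.2·18 + 0.8·(-9) = -3.6
A3: 0.2·27 + 0.8·(-25) = -14.6
A4: 0.2·25 + 0.8·(-14) = -6.2
A5: 0.2·8 + 0.8·(-27) = -20
A6: 0.2·7 + 0.8·(-25) = -18.6
Highest Hurwicz score = -3.6 → A2.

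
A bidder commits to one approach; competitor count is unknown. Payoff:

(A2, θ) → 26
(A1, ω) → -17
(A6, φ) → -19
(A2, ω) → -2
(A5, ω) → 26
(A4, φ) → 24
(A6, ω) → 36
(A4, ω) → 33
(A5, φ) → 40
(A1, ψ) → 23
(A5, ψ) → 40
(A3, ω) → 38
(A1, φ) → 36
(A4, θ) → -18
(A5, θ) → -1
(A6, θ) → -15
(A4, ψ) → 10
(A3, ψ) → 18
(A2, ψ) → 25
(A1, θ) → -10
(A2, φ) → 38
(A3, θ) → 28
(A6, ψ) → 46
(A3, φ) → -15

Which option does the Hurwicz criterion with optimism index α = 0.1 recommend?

A1: 0.1·36 + 0.9·(-17) = -11.7
A2: 0.1·38 + 0.9·(-2) = 2
A3: 0.1·38 + 0.9·(-15) = -9.7
A4: 0.1·33 + 0.9·(-18) = -12.9
A5: 0.1·40 + 0.9·(-1) = 3.1
A6: 0.1·46 + 0.9·(-19) = -12.5
Highest Hurwicz score = 3.1 → A5.

A5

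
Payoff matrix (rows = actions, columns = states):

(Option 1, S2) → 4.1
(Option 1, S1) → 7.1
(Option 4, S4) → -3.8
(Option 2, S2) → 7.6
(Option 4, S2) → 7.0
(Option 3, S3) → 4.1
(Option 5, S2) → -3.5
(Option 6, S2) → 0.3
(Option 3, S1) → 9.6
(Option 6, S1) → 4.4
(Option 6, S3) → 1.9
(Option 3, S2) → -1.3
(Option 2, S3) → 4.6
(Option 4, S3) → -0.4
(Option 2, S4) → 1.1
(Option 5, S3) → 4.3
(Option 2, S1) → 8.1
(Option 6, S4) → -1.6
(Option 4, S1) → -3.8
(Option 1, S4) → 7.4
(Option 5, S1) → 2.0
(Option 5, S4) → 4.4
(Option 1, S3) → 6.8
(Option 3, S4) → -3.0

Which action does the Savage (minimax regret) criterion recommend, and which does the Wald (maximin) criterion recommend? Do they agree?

minimax regret → Option 1; maximin → Option 1 (agree)

Column bests: S1=9.6, S2=7.6, S3=6.8, S4=7.4.
Option 1 regrets: 2.5, 3.5, 0.0, 0.0 → max 3.5
Option 2 regrets: 1.5, 0.0, 2.2, 6.3 → max 6.3
Option 3 regrets: 0.0, 8.9, 2.7, 10.4 → max 10.4
Option 4 regrets: 13.4, 0.6, 7.2, 11.2 → max 13.4
Option 5 regrets: 7.6, 11.1, 2.5, 3.0 → max 11.1
Option 6 regrets: 5.2, 7.3, 4.9, 9.0 → max 9.0
Smallest max regret = 3.5 → Option 1.
Row minima: Option 1=4.1, Option 2=1.1, Option 3=-3.0, Option 4=-3.8, Option 5=-3.5, Option 6=-1.6
Best worst-case = 4.1 → Option 1.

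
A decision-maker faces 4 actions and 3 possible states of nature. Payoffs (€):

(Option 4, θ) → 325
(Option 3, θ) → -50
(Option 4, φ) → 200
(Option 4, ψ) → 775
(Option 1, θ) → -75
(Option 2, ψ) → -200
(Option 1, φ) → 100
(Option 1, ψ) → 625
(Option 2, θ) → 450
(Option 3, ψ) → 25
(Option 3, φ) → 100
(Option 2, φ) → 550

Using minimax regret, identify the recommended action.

Column bests: θ=450, φ=550, ψ=775.
Option 1 regrets: 525, 450, 150 → max 525
Option 2 regrets: 0, 0, 975 → max 975
Option 3 regrets: 500, 450, 750 → max 750
Option 4 regrets: 125, 350, 0 → max 350
Smallest max regret = 350 → Option 4.

Option 4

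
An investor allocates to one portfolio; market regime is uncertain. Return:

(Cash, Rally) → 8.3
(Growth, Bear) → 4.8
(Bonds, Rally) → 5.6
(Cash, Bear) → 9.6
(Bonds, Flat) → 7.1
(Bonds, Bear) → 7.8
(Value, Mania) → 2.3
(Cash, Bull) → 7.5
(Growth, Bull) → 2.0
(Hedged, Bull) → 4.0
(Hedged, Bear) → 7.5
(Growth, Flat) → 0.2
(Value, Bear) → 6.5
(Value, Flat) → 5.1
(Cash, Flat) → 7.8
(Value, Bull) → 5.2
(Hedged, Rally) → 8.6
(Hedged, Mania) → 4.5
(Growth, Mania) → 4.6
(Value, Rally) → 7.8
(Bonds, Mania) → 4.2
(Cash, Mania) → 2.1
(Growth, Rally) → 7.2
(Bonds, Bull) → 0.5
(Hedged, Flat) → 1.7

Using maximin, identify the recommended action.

Value

Row minima: Cash=2.1, Value=2.3, Hedged=1.7, Bonds=0.5, Growth=0.2
Best worst-case = 2.3 → Value.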